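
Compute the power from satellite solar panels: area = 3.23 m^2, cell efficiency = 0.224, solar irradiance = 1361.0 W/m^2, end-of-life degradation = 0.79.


P = area * eta * S * degradation
P = 3.23 * 0.224 * 1361.0 * 0.79
P = 777.9215 W

777.9215 W


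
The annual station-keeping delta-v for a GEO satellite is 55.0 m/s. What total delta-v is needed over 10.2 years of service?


dV = rate * years = 55.0 * 10.2
dV = 561.0000 m/s

561.0000 m/s


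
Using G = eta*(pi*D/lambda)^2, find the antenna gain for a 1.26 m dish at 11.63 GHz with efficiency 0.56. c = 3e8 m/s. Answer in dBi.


lambda = c/f = 3e8 / 1.163e+10 = 0.02579536 m
G = eta*(pi*D/lambda)^2 = 0.56*(pi*1.26/0.02579536)^2
G = 13186.9932 (linear)
G = 10*log10(13186.9932) = 41.2015 dBi

41.2015 dBi


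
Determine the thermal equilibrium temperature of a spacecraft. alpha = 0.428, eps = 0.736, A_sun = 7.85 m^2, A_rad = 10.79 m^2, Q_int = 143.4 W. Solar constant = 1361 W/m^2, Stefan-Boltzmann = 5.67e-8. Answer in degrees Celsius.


Numerator = alpha*S*A_sun + Q_int = 0.428*1361*7.85 + 143.4 = 4716.0878 W
Denominator = eps*sigma*A_rad = 0.736*5.67e-8*10.79 = 4.5027965e-07 W/K^4
T^4 = 1.0473686e+10 K^4
T = 319.9078 K = 46.7578 C

46.7578 degrees Celsius


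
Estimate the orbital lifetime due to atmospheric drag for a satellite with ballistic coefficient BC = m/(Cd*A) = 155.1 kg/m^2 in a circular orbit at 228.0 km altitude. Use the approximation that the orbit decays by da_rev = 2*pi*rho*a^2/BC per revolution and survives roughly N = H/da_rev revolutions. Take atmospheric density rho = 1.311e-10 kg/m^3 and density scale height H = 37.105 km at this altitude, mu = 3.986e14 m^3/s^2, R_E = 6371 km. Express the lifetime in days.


a = R_E + alt = 6599.0000 km = 6.599e+06 m
da_rev = 2*pi*rho*a^2/BC = 2*pi*1.311e-10*(6.599e+06)^2/155.1 = 231.274110 m per revolution
N = H/da_rev = 37105.0000 m / 231.274110 m = 160.4373 revolutions
P = 2*pi*sqrt(a^3/mu) = 5334.9262 s
lifetime = N*P = 160.4373 * 5334.9262 = 855921.2932 s = 9.9065 days

9.9065 days


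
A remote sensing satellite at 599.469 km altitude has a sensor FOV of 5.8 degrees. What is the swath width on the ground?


FOV = 5.8 deg = 0.1012291 rad
swath = 2 * alt * tan(FOV/2) = 2 * 599.469 * tan(0.05061455)
swath = 2 * 599.469 * 0.05065781
swath = 60.7356 km

60.7356 km


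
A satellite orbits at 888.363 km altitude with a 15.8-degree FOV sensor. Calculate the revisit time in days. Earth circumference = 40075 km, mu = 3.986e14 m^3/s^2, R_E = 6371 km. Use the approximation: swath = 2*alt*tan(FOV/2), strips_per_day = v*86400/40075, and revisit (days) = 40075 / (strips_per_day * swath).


swath = 2*888.363*tan(0.137881) = 246.5411 km
v = sqrt(mu/r) = 7410.0202 m/s = 7.4100 km/s
strips/day = v*86400/40075 = 7.4100*86400/40075 = 15.9757
coverage/day = strips * swath = 15.9757 * 246.5411 = 3938.6641 km
revisit = 40075 / 3938.6641 = 10.1748 days

10.1748 days


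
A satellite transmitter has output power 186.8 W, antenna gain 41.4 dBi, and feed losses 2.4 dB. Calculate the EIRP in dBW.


Pt = 186.8 W = 22.7138 dBW
EIRP = Pt_dBW + Gt - losses = 22.7138 + 41.4 - 2.4 = 61.7138 dBW

61.7138 dBW


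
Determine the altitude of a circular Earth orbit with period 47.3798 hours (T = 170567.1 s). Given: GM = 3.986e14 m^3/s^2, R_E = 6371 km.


T = 170567.1 s
r = (mu*T^2/(4*pi^2))^(1/3) = (3.986e14 * 170567.1^2 / (4*pi^2))^(1/3)
r = 6.6474645e+07 m = 66474.6454 km
alt = r - R_E = 66474.6454 - 6371 = 60103.6454 km

60103.6454 km


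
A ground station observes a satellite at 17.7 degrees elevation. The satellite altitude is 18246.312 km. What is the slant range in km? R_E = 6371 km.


h = 18246.312 km, el = 17.7 deg
d = -R_E*sin(el) + sqrt((R_E*sin(el))^2 + 2*R_E*h + h^2)
d = -6371.0000*sin(0.3089233) + sqrt((6371.0000*0.3040331)^2 + 2*6371.0000*18246.312 + 18246.312^2)
d = 21920.3807 km

21920.3807 km


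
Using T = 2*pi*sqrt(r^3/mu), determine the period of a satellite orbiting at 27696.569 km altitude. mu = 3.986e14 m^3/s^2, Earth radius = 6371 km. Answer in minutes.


r = 34067.5690 km = 3.4067569e+07 m
T = 2*pi*sqrt(r^3/mu) = 2*pi*sqrt(3.9538795e+22 / 3.986e14)
T = 62578.1813 s = 1042.9697 min

1042.9697 minutes


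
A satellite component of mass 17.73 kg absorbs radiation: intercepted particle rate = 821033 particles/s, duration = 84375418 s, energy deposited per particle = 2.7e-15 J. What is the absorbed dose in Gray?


Total energy deposited = rate * time * E_per
  = 821033 * 84375418 * 2.7e-15 = 0.1870425 J
Dose = E_total / mass = 0.1870425 / 17.73
Dose = 0.01054949 Gy

0.0105 Gy


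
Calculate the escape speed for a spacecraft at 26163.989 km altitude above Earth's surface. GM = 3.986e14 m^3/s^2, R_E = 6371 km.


r = 6371.0 + 26163.989 = 32534.9890 km = 3.2534989e+07 m
v_esc = sqrt(2*mu/r) = sqrt(2*3.986e14 / 3.2534989e+07)
v_esc = 4950.0355 m/s = 4.9500 km/s

4.9500 km/s


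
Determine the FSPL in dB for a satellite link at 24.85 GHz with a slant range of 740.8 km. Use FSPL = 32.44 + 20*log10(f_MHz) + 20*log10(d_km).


f = 24.85 GHz = 24850.0000 MHz
d = 740.8 km
FSPL = 32.44 + 20*log10(24850.0000) + 20*log10(740.8)
FSPL = 32.44 + 87.9065 + 57.3940
FSPL = 177.7405 dB

177.7405 dB


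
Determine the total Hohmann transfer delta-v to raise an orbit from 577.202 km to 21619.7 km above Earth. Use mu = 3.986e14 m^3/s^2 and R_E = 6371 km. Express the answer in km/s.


r1 = 6948.2020 km = 6.948202e+06 m
r2 = 27990.7000 km = 2.79907e+07 m
dv1 = sqrt(mu/r1)*(sqrt(2*r2/(r1+r2)) - 1) = 2013.2499 m/s
dv2 = sqrt(mu/r2)*(1 - sqrt(2*r1/(r1+r2))) = 1393.7532 m/s
total dv = |dv1| + |dv2| = 2013.2499 + 1393.7532 = 3407.0032 m/s = 3.4070 km/s

3.4070 km/s


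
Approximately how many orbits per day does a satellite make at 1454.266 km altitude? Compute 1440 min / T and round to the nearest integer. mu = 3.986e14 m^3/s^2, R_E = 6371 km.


r = 7.825266e+06 m
T = 2*pi*sqrt(r^3/mu) = 6889.0587 s = 114.8176 min
revs/day = 1440 / 114.8176 = 12.5416
Rounded: 13 revolutions per day

13 revolutions per day


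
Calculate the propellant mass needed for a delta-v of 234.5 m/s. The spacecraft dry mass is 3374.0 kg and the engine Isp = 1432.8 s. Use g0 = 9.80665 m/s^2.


ve = Isp * g0 = 1432.8 * 9.80665 = 14050.968120 m/s
mass ratio = exp(dv/ve) = exp(234.5/14050.968120) = 1.01682928
m_prop = m_dry * (mr - 1) = 3374.0 * (1.01682928 - 1)
m_prop = 56.7820 kg

56.7820 kg


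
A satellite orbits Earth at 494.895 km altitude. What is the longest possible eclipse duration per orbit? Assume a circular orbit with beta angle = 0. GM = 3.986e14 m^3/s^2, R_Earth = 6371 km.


r = 6865.8950 km
T = 94.3639 min
Eclipse fraction = arcsin(R_E/r)/pi = arcsin(6371.0000/6865.8950)/pi
= arcsin(0.9279198)/pi = 0.3784047
Eclipse duration = 0.3784047 * 94.3639 = 35.7077 min

35.7077 minutes


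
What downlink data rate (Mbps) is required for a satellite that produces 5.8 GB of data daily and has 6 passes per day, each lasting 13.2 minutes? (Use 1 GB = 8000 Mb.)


total contact time = 6 * 13.2 * 60 = 4752.0000 s
data = 5.8 GB = 46400.0000 Mb
rate = 46400.0000 / 4752.0000 = 9.7643 Mbps

9.7643 Mbps


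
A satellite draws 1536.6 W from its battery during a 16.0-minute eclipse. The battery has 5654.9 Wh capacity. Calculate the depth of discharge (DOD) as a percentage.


E_used = P * t / 60 = 1536.6 * 16.0 / 60 = 409.7600 Wh
DOD = E_used / E_total * 100 = 409.7600 / 5654.9 * 100
DOD = 7.2461 %

7.2461 %


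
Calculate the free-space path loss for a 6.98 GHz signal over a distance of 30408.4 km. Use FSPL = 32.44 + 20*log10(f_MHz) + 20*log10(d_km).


f = 6.98 GHz = 6980.0000 MHz
d = 30408.4 km
FSPL = 32.44 + 20*log10(6980.0000) + 20*log10(30408.4)
FSPL = 32.44 + 76.8771 + 89.6599
FSPL = 198.9770 dB

198.9770 dB


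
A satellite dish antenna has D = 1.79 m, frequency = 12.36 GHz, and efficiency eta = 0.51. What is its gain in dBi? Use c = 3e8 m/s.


lambda = c/f = 3e8 / 1.236e+10 = 0.02427184 m
G = eta*(pi*D/lambda)^2 = 0.51*(pi*1.79/0.02427184)^2
G = 27376.0267 (linear)
G = 10*log10(27376.0267) = 44.3737 dBi

44.3737 dBi


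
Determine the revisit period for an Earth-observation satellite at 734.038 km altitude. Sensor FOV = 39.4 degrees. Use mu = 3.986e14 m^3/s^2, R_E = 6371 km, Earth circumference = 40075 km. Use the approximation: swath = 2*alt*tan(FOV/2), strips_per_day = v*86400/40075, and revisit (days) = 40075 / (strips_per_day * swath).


swath = 2*734.038*tan(0.3438299) = 525.6473 km
v = sqrt(mu/r) = 7490.0626 m/s = 7.4901 km/s
strips/day = v*86400/40075 = 7.4901*86400/40075 = 16.1483
coverage/day = strips * swath = 16.1483 * 525.6473 = 8488.2879 km
revisit = 40075 / 8488.2879 = 4.7212 days

4.7212 days


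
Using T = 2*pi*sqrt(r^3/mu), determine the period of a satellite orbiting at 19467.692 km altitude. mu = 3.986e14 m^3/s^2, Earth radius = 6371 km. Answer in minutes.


r = 25838.6920 km = 2.5838692e+07 m
T = 2*pi*sqrt(r^3/mu) = 2*pi*sqrt(1.7250893e+22 / 3.986e14)
T = 41334.9112 s = 688.9152 min

688.9152 minutes


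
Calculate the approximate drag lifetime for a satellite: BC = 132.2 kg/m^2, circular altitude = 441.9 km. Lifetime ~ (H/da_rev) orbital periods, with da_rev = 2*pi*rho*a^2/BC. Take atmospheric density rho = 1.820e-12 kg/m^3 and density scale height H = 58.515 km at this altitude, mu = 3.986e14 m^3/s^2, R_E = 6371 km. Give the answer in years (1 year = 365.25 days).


a = R_E + alt = 6812.9000 km = 6.8129e+06 m
da_rev = 2*pi*rho*a^2/BC = 2*pi*1.820e-12*(6.8129e+06)^2/132.2 = 4.014984 m per revolution
N = H/da_rev = 58515.0000 m / 4.014984 m = 14574.1548 revolutions
P = 2*pi*sqrt(a^3/mu) = 5596.4064 s
lifetime = N*P = 14574.1548 * 5596.4064 = 8.1562893e+07 s = 944.0150 days
years = 944.0150 / 365.25 = 2.5846 years

2.5846 years


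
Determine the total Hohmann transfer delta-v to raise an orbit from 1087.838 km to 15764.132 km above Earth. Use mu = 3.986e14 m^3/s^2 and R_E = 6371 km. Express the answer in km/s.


r1 = 7458.8380 km = 7.458838e+06 m
r2 = 22135.1320 km = 2.2135132e+07 m
dv1 = sqrt(mu/r1)*(sqrt(2*r2/(r1+r2)) - 1) = 1630.7650 m/s
dv2 = sqrt(mu/r2)*(1 - sqrt(2*r1/(r1+r2))) = 1230.6896 m/s
total dv = |dv1| + |dv2| = 1630.7650 + 1230.6896 = 2861.4546 m/s = 2.8615 km/s

2.8615 km/s


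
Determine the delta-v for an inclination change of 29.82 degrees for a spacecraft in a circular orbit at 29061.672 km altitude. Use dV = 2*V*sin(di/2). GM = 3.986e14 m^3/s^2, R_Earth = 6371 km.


r = 35432.6720 km = 3.5432672e+07 m
V = sqrt(mu/r) = 3354.0281 m/s
di = 29.82 deg = 0.5204572 rad
dV = 2*V*sin(di/2) = 2*3354.0281*sin(0.2602286)
dV = 1725.9926 m/s = 1.7260 km/s

1.7260 km/s


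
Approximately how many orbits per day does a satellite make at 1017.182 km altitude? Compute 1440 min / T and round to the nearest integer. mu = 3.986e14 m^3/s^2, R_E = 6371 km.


r = 7.388182e+06 m
T = 2*pi*sqrt(r^3/mu) = 6320.0076 s = 105.3335 min
revs/day = 1440 / 105.3335 = 13.6709
Rounded: 14 revolutions per day

14 revolutions per day


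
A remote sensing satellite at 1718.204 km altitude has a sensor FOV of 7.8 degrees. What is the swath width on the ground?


FOV = 7.8 deg = 0.1361357 rad
swath = 2 * alt * tan(FOV/2) = 2 * 1718.204 * tan(0.06806784)
swath = 2 * 1718.204 * 0.06817316
swath = 234.2708 km

234.2708 km


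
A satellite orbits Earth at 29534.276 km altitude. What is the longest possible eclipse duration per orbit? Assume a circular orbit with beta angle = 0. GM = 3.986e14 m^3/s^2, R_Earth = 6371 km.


r = 35905.2760 km
T = 1128.4891 min
Eclipse fraction = arcsin(R_E/r)/pi = arcsin(6371.0000/35905.2760)/pi
= arcsin(0.1774391)/pi = 0.05678128
Eclipse duration = 0.05678128 * 1128.4891 = 64.0771 min

64.0771 minutes


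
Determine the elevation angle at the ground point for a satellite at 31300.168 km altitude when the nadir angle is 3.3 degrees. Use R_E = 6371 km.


r = R_E + alt = 37671.1680 km
Law of sines in the satellite / Earth-center / ground-point triangle:
  sin(nadir)/R_E = sin(90 + el)/r  =>  cos(el) = (r/R_E)*sin(nadir)
cos(el) = (37671.1680 / 6371.0000) * sin(3.3 deg) = 0.3403711
el = arccos(0.3403711) = 70.1005 deg
(Earth-central angle = 90 - nadir - el = 16.5995 deg)

70.1005 degrees


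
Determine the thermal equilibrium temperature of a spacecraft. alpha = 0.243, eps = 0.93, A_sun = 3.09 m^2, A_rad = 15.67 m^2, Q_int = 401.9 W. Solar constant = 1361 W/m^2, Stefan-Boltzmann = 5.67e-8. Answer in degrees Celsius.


Numerator = alpha*S*A_sun + Q_int = 0.243*1361*3.09 + 401.9 = 1423.8341 W
Denominator = eps*sigma*A_rad = 0.93*5.67e-8*15.67 = 8.2629477e-07 W/K^4
T^4 = 1.7231551e+09 K^4
T = 203.7422 K = -69.4078 C

-69.4078 degrees Celsius


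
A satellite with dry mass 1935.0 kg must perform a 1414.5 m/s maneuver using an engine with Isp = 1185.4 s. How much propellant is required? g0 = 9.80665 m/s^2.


ve = Isp * g0 = 1185.4 * 9.80665 = 11624.802910 m/s
mass ratio = exp(dv/ve) = exp(1414.5/11624.802910) = 1.12939205
m_prop = m_dry * (mr - 1) = 1935.0 * (1.12939205 - 1)
m_prop = 250.3736 kg

250.3736 kg


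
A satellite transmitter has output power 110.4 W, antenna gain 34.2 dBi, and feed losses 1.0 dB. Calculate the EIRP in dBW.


Pt = 110.4 W = 20.4297 dBW
EIRP = Pt_dBW + Gt - losses = 20.4297 + 34.2 - 1.0 = 53.6297 dBW

53.6297 dBW


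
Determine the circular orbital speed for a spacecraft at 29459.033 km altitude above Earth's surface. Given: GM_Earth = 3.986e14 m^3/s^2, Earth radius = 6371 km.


r = R_E + alt = 6371.0 + 29459.033 = 35830.0330 km = 3.5830033e+07 m
v = sqrt(mu/r) = sqrt(3.986e14 / 3.5830033e+07) = 3335.3779 m/s = 3.3354 km/s

3.3354 km/s


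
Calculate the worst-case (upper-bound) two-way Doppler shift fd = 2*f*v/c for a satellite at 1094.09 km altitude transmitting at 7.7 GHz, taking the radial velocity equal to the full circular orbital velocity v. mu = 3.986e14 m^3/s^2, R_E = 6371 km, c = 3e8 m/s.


r = 7.46509e+06 m
v = sqrt(mu/r) = 7307.2022 m/s (worst-case radial velocity)
f = 7.7 GHz = 7.7e+09 Hz
fd = 2*f*v/c = 2*7.7e+09*7307.2022/3.0e+08
fd = 375103.0447 Hz

375103.0447 Hz


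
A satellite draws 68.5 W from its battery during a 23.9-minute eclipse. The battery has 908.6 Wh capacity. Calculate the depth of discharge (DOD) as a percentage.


E_used = P * t / 60 = 68.5 * 23.9 / 60 = 27.2858 Wh
DOD = E_used / E_total * 100 = 27.2858 / 908.6 * 100
DOD = 3.0031 %

3.0031 %


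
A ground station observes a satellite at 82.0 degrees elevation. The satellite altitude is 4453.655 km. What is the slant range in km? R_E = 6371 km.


h = 4453.655 km, el = 82.0 deg
d = -R_E*sin(el) + sqrt((R_E*sin(el))^2 + 2*R_E*h + h^2)
d = -6371.0000*sin(1.4312) + sqrt((6371.0000*0.9902681)^2 + 2*6371.0000*4453.655 + 4453.655^2)
d = 4479.2814 km

4479.2814 km


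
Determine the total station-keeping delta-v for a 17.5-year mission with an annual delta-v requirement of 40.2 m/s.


dV = rate * years = 40.2 * 17.5
dV = 703.5000 m/s

703.5000 m/s


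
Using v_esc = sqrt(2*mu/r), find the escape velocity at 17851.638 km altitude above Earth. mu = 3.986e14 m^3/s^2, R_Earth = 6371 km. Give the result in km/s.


r = 6371.0 + 17851.638 = 24222.6380 km = 2.4222638e+07 m
v_esc = sqrt(2*mu/r) = sqrt(2*3.986e14 / 2.4222638e+07)
v_esc = 5736.8425 m/s = 5.7368 km/s

5.7368 km/s


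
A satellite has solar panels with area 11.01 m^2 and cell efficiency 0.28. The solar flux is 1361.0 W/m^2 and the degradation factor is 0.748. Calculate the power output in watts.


P = area * eta * S * degradation
P = 11.01 * 0.28 * 1361.0 * 0.748
P = 3138.3767 W

3138.3767 W


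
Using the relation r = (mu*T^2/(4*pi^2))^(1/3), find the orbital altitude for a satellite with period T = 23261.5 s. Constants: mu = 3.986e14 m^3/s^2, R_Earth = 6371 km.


T = 23261.5 s
r = (mu*T^2/(4*pi^2))^(1/3) = (3.986e14 * 23261.5^2 / (4*pi^2))^(1/3)
r = 1.7612364e+07 m = 17612.3644 km
alt = r - R_E = 17612.3644 - 6371 = 11241.3644 km

11241.3644 km


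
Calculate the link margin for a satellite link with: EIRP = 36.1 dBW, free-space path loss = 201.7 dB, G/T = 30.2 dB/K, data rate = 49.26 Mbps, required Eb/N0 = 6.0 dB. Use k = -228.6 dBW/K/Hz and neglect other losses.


C/N0 = EIRP - FSPL + G/T - k = 36.1 - 201.7 + 30.2 - (-228.6)
C/N0 = 93.2000 dB-Hz
R_b = 49.26 Mbps = 4.926e+07 bps -> 10*log10(R_b) = 76.9249 dB-Hz
Eb/N0 = C/N0 - 10*log10(R_b) = 93.2000 - 76.9249 = 16.2751 dB
Margin = Eb/N0 - Eb/N0_req = 16.2751 - 6.0 = 10.2751 dB (link closes)

10.2751 dB


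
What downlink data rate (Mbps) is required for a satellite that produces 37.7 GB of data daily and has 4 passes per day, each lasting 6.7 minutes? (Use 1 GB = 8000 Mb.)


total contact time = 4 * 6.7 * 60 = 1608.0000 s
data = 37.7 GB = 301600.0000 Mb
rate = 301600.0000 / 1608.0000 = 187.5622 Mbps

187.5622 Mbps


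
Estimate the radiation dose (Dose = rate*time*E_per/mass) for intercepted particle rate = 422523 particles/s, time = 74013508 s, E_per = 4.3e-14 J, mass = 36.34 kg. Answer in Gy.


Total energy deposited = rate * time * E_per
  = 422523 * 74013508 * 4.3e-14 = 1.3447 J
Dose = E_total / mass = 1.3447 / 36.34
Dose = 0.03700368 Gy

0.0370 Gy


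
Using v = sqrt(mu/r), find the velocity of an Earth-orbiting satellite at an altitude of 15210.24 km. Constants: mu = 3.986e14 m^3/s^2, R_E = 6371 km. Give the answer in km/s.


r = R_E + alt = 6371.0 + 15210.24 = 21581.2400 km = 2.158124e+07 m
v = sqrt(mu/r) = sqrt(3.986e14 / 2.158124e+07) = 4297.6441 m/s = 4.2976 km/s

4.2976 km/s


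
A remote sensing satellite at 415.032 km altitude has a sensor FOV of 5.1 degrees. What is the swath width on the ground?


FOV = 5.1 deg = 0.08901179 rad
swath = 2 * alt * tan(FOV/2) = 2 * 415.032 * tan(0.0445059)
swath = 2 * 415.032 * 0.0445353
swath = 36.9672 km

36.9672 km


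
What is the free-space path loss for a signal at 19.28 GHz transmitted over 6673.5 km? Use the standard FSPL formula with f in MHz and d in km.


f = 19.28 GHz = 19280.0000 MHz
d = 6673.5 km
FSPL = 32.44 + 20*log10(19280.0000) + 20*log10(6673.5)
FSPL = 32.44 + 85.7021 + 76.4871
FSPL = 194.6292 dB

194.6292 dB


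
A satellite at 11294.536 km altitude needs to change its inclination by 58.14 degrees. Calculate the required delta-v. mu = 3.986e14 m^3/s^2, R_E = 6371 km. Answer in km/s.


r = 17665.5360 km = 1.7665536e+07 m
V = sqrt(mu/r) = 4750.1272 m/s
di = 58.14 deg = 1.0147 rad
dV = 2*V*sin(di/2) = 2*4750.1272*sin(0.5073672)
dV = 4615.9628 m/s = 4.6160 km/s

4.6160 km/s


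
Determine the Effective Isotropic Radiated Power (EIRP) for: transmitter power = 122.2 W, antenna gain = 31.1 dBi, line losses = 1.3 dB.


Pt = 122.2 W = 20.8707 dBW
EIRP = Pt_dBW + Gt - losses = 20.8707 + 31.1 - 1.3 = 50.6707 dBW

50.6707 dBW


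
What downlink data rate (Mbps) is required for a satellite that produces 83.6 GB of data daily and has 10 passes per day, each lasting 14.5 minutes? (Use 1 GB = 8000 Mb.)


total contact time = 10 * 14.5 * 60 = 8700.0000 s
data = 83.6 GB = 668800.0000 Mb
rate = 668800.0000 / 8700.0000 = 76.8736 Mbps

76.8736 Mbps


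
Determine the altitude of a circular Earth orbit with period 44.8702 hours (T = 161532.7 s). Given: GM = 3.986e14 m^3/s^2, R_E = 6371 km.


T = 161532.7 s
r = (mu*T^2/(4*pi^2))^(1/3) = (3.986e14 * 161532.7^2 / (4*pi^2))^(1/3)
r = 6.4106119e+07 m = 64106.1193 km
alt = r - R_E = 64106.1193 - 6371 = 57735.1193 km

57735.1193 km


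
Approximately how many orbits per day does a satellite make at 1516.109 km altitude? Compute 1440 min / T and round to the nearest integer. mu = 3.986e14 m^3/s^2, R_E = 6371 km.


r = 7.887109e+06 m
T = 2*pi*sqrt(r^3/mu) = 6970.8861 s = 116.1814 min
revs/day = 1440 / 116.1814 = 12.3944
Rounded: 12 revolutions per day

12 revolutions per day


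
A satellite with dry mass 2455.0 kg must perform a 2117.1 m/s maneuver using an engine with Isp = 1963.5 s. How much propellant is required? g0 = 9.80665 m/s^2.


ve = Isp * g0 = 1963.5 * 9.80665 = 19255.357275 m/s
mass ratio = exp(dv/ve) = exp(2117.1/19255.357275) = 1.11622072
m_prop = m_dry * (mr - 1) = 2455.0 * (1.11622072 - 1)
m_prop = 285.3219 kg

285.3219 kg


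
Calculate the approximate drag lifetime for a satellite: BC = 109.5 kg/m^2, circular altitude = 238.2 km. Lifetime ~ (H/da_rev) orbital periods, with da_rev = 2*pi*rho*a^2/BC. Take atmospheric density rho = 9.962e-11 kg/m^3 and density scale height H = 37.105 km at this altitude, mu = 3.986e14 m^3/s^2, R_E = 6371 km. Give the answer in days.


a = R_E + alt = 6609.2000 km = 6.6092e+06 m
da_rev = 2*pi*rho*a^2/BC = 2*pi*9.962e-11*(6.6092e+06)^2/109.5 = 249.695132 m per revolution
N = H/da_rev = 37105.0000 m / 249.695132 m = 148.6012 revolutions
P = 2*pi*sqrt(a^3/mu) = 5347.3002 s
lifetime = N*P = 148.6012 * 5347.3002 = 794615.3008 s = 9.1969 days

9.1969 days


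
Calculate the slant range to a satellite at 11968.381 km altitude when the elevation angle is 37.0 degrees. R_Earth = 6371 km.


h = 11968.381 km, el = 37.0 deg
d = -R_E*sin(el) + sqrt((R_E*sin(el))^2 + 2*R_E*h + h^2)
d = -6371.0000*sin(0.6457718) + sqrt((6371.0000*0.601815)^2 + 2*6371.0000*11968.381 + 11968.381^2)
d = 13785.2594 km

13785.2594 km


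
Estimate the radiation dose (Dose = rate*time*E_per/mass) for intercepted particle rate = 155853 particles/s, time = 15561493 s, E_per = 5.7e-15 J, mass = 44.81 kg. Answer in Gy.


Total energy deposited = rate * time * E_per
  = 155853 * 15561493 * 5.7e-15 = 0.01382424 J
Dose = E_total / mass = 0.01382424 / 44.81
Dose = 3.0850794e-04 Gy

3.0851e-04 Gy


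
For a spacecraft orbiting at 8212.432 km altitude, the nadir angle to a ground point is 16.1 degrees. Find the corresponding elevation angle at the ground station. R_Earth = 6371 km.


r = R_E + alt = 14583.4320 km
Law of sines in the satellite / Earth-center / ground-point triangle:
  sin(nadir)/R_E = sin(90 + el)/r  =>  cos(el) = (r/R_E)*sin(nadir)
cos(el) = (14583.4320 / 6371.0000) * sin(16.1 deg) = 0.6347825
el = arccos(0.6347825) = 50.5961 deg
(Earth-central angle = 90 - nadir - el = 23.3039 deg)

50.5961 degrees


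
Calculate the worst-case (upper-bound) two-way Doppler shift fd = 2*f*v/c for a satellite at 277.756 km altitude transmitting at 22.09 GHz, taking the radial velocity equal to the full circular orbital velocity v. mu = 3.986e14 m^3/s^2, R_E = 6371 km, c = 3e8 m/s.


r = 6.648756e+06 m
v = sqrt(mu/r) = 7742.8073 m/s (worst-case radial velocity)
f = 22.09 GHz = 2.209e+10 Hz
fd = 2*f*v/c = 2*2.209e+10*7742.8073/3.0e+08
fd = 1.1402574e+06 Hz

1.1403e+06 Hz


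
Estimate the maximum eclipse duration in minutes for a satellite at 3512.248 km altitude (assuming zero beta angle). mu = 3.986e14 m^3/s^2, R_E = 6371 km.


r = 9883.2480 km
T = 162.9707 min
Eclipse fraction = arcsin(R_E/r)/pi = arcsin(6371.0000/9883.2480)/pi
= arcsin(0.6446261)/pi = 0.2229869
Eclipse duration = 0.2229869 * 162.9707 = 36.3403 min

36.3403 minutes


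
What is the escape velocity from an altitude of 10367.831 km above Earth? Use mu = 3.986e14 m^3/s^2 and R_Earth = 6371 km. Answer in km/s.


r = 6371.0 + 10367.831 = 16738.8310 km = 1.6738831e+07 m
v_esc = sqrt(2*mu/r) = sqrt(2*3.986e14 / 1.6738831e+07)
v_esc = 6901.1439 m/s = 6.9011 km/s

6.9011 km/s


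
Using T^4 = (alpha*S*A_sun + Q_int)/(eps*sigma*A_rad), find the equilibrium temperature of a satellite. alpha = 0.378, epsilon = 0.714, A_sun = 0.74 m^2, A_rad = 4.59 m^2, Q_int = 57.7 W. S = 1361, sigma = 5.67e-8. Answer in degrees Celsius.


Numerator = alpha*S*A_sun + Q_int = 0.378*1361*0.74 + 57.7 = 438.3989 W
Denominator = eps*sigma*A_rad = 0.714*5.67e-8*4.59 = 1.8582064e-07 W/K^4
T^4 = 2.3592585e+09 K^4
T = 220.3910 K = -52.7590 C

-52.7590 degrees Celsius


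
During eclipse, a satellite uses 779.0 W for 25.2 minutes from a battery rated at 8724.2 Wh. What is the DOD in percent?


E_used = P * t / 60 = 779.0 * 25.2 / 60 = 327.1800 Wh
DOD = E_used / E_total * 100 = 327.1800 / 8724.2 * 100
DOD = 3.7503 %

3.7503 %


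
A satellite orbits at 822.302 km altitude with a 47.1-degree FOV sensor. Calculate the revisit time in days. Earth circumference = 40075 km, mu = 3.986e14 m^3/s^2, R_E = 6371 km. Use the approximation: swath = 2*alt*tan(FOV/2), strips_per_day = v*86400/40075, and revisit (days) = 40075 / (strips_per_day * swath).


swath = 2*822.302*tan(0.411025) = 716.8013 km
v = sqrt(mu/r) = 7443.9680 m/s = 7.4440 km/s
strips/day = v*86400/40075 = 7.4440*86400/40075 = 16.0489
coverage/day = strips * swath = 16.0489 * 716.8013 = 11503.8583 km
revisit = 40075 / 11503.8583 = 3.4836 days

3.4836 days


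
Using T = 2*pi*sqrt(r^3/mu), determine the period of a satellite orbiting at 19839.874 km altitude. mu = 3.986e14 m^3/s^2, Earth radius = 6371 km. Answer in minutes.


r = 26210.8740 km = 2.6210874e+07 m
T = 2*pi*sqrt(r^3/mu) = 2*pi*sqrt(1.800713e+22 / 3.986e14)
T = 42231.2052 s = 703.8534 min

703.8534 minutes


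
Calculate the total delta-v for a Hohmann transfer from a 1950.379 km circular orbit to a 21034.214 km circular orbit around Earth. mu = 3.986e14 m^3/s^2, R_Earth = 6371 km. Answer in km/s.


r1 = 8321.3790 km = 8.321379e+06 m
r2 = 27405.2140 km = 2.7405214e+07 m
dv1 = sqrt(mu/r1)*(sqrt(2*r2/(r1+r2)) - 1) = 1651.4519 m/s
dv2 = sqrt(mu/r2)*(1 - sqrt(2*r1/(r1+r2))) = 1210.7801 m/s
total dv = |dv1| + |dv2| = 1651.4519 + 1210.7801 = 2862.2320 m/s = 2.8622 km/s

2.8622 km/s


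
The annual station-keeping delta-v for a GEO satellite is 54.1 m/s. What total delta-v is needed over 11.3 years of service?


dV = rate * years = 54.1 * 11.3
dV = 611.3300 m/s

611.3300 m/s


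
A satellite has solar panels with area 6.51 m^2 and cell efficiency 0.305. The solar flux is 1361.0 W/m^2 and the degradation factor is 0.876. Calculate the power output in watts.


P = area * eta * S * degradation
P = 6.51 * 0.305 * 1361.0 * 0.876
P = 2367.2442 W

2367.2442 W


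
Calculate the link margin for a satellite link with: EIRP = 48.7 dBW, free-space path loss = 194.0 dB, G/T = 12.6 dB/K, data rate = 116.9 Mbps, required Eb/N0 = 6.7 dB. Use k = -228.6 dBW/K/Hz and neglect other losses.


C/N0 = EIRP - FSPL + G/T - k = 48.7 - 194.0 + 12.6 - (-228.6)
C/N0 = 95.9000 dB-Hz
R_b = 116.9 Mbps = 1.169e+08 bps -> 10*log10(R_b) = 80.6781 dB-Hz
Eb/N0 = C/N0 - 10*log10(R_b) = 95.9000 - 80.6781 = 15.2219 dB
Margin = Eb/N0 - Eb/N0_req = 15.2219 - 6.7 = 8.5219 dB (link closes)

8.5219 dB


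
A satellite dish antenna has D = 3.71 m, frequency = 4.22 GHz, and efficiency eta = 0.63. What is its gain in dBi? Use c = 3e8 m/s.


lambda = c/f = 3e8 / 4.22e+09 = 0.07109005 m
G = eta*(pi*D/lambda)^2 = 0.63*(pi*3.71/0.07109005)^2
G = 16934.4270 (linear)
G = 10*log10(16934.4270) = 42.2877 dBi

42.2877 dBi


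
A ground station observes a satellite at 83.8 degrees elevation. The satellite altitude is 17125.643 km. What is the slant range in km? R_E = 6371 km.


h = 17125.643 km, el = 83.8 deg
d = -R_E*sin(el) + sqrt((R_E*sin(el))^2 + 2*R_E*h + h^2)
d = -6371.0000*sin(1.4626) + sqrt((6371.0000*0.994151)^2 + 2*6371.0000*17125.643 + 17125.643^2)
d = 17152.8306 km

17152.8306 km


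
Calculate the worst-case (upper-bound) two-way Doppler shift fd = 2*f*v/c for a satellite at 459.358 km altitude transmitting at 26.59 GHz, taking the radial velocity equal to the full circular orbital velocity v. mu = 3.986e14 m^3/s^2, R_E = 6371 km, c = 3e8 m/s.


r = 6.830358e+06 m
v = sqrt(mu/r) = 7639.1830 m/s (worst-case radial velocity)
f = 26.59 GHz = 2.659e+10 Hz
fd = 2*f*v/c = 2*2.659e+10*7639.1830/3.0e+08
fd = 1.3541725e+06 Hz

1.3542e+06 Hz


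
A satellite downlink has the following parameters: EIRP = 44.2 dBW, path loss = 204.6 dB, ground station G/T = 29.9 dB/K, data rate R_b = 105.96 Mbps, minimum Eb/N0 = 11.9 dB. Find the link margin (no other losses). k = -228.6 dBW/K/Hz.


C/N0 = EIRP - FSPL + G/T - k = 44.2 - 204.6 + 29.9 - (-228.6)
C/N0 = 98.1000 dB-Hz
R_b = 105.96 Mbps = 1.0596e+08 bps -> 10*log10(R_b) = 80.2514 dB-Hz
Eb/N0 = C/N0 - 10*log10(R_b) = 98.1000 - 80.2514 = 17.8486 dB
Margin = Eb/N0 - Eb/N0_req = 17.8486 - 11.9 = 5.9486 dB (link closes)

5.9486 dB


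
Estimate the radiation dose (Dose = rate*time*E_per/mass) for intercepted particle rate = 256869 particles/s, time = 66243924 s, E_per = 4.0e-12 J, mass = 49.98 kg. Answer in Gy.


Total energy deposited = rate * time * E_per
  = 256869 * 66243924 * 4.0e-12 = 68.0640 J
Dose = E_total / mass = 68.0640 / 49.98
Dose = 1.3618 Gy

1.3618 Gy


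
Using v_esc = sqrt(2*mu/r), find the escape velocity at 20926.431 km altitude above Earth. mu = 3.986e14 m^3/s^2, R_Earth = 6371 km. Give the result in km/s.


r = 6371.0 + 20926.431 = 27297.4310 km = 2.7297431e+07 m
v_esc = sqrt(2*mu/r) = sqrt(2*3.986e14 / 2.7297431e+07)
v_esc = 5404.0923 m/s = 5.4041 km/s

5.4041 km/s


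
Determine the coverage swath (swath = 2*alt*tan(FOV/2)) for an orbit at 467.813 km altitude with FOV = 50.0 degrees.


FOV = 50.0 deg = 0.8726646 rad
swath = 2 * alt * tan(FOV/2) = 2 * 467.813 * tan(0.4363323)
swath = 2 * 467.813 * 0.4663077
swath = 436.2896 km

436.2896 km


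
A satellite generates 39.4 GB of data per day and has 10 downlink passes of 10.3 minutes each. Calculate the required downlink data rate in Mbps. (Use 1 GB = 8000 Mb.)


total contact time = 10 * 10.3 * 60 = 6180.0000 s
data = 39.4 GB = 315200.0000 Mb
rate = 315200.0000 / 6180.0000 = 51.0032 Mbps

51.0032 Mbps


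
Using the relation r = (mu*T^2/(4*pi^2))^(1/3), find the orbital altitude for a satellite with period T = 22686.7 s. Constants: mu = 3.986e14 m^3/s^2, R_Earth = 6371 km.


T = 22686.7 s
r = (mu*T^2/(4*pi^2))^(1/3) = (3.986e14 * 22686.7^2 / (4*pi^2))^(1/3)
r = 1.7321018e+07 m = 17321.0177 km
alt = r - R_E = 17321.0177 - 6371 = 10950.0177 km

10950.0177 km


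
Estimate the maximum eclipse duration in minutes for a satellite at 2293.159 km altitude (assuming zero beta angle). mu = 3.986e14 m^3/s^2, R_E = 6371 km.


r = 8664.1590 km
T = 133.7672 min
Eclipse fraction = arcsin(R_E/r)/pi = arcsin(6371.0000/8664.1590)/pi
= arcsin(0.7353281)/pi = 0.262972
Eclipse duration = 0.262972 * 133.7672 = 35.1770 min

35.1770 minutes


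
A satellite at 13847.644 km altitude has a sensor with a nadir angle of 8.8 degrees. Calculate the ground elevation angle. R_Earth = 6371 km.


r = R_E + alt = 20218.6440 km
Law of sines in the satellite / Earth-center / ground-point triangle:
  sin(nadir)/R_E = sin(90 + el)/r  =>  cos(el) = (r/R_E)*sin(nadir)
cos(el) = (20218.6440 / 6371.0000) * sin(8.8 deg) = 0.4855072
el = arccos(0.4855072) = 60.9543 deg
(Earth-central angle = 90 - nadir - el = 20.2457 deg)

60.9543 degrees


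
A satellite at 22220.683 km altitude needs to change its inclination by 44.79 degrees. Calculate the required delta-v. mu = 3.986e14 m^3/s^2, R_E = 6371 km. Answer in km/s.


r = 28591.6830 km = 2.8591683e+07 m
V = sqrt(mu/r) = 3733.7805 m/s
di = 44.79 deg = 0.781733 rad
dV = 2*V*sin(di/2) = 2*3733.7805*sin(0.3908665)
dV = 2845.0638 m/s = 2.8451 km/s

2.8451 km/s


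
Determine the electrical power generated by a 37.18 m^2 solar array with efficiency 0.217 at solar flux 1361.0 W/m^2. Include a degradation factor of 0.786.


P = area * eta * S * degradation
P = 37.18 * 0.217 * 1361.0 * 0.786
P = 8630.7749 W

8630.7749 W


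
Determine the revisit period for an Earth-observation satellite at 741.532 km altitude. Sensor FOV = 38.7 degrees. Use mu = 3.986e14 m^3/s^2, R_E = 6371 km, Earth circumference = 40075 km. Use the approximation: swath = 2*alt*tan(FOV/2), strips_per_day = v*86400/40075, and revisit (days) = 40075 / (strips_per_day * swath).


swath = 2*741.532*tan(0.3377212) = 520.8150 km
v = sqrt(mu/r) = 7486.1156 m/s = 7.4861 km/s
strips/day = v*86400/40075 = 7.4861*86400/40075 = 16.1397
coverage/day = strips * swath = 16.1397 * 520.8150 = 8405.8228 km
revisit = 40075 / 8405.8228 = 4.7675 days

4.7675 days


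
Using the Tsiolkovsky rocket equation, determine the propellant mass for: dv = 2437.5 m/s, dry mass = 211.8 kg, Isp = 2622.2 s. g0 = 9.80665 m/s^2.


ve = Isp * g0 = 2622.2 * 9.80665 = 25714.997630 m/s
mass ratio = exp(dv/ve) = exp(2437.5/25714.997630) = 1.09942690
m_prop = m_dry * (mr - 1) = 211.8 * (1.09942690 - 1)
m_prop = 21.0586 kg

21.0586 kg


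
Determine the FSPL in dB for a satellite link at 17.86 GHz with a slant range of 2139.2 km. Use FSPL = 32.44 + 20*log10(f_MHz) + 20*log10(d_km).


f = 17.86 GHz = 17860.0000 MHz
d = 2139.2 km
FSPL = 32.44 + 20*log10(17860.0000) + 20*log10(2139.2)
FSPL = 32.44 + 85.0376 + 66.6050
FSPL = 184.0827 dB

184.0827 dB


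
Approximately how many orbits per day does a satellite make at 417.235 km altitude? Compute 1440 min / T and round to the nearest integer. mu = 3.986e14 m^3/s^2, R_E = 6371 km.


r = 6.788235e+06 m
T = 2*pi*sqrt(r^3/mu) = 5566.0426 s = 92.7674 min
revs/day = 1440 / 92.7674 = 15.5227
Rounded: 16 revolutions per day

16 revolutions per day


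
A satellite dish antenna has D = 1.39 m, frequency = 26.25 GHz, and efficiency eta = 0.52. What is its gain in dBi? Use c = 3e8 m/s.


lambda = c/f = 3e8 / 2.625e+10 = 0.01142857 m
G = eta*(pi*D/lambda)^2 = 0.52*(pi*1.39/0.01142857)^2
G = 75918.7057 (linear)
G = 10*log10(75918.7057) = 48.8035 dBi

48.8035 dBi


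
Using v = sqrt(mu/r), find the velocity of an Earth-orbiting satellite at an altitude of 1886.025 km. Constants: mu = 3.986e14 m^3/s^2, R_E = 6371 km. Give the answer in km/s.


r = R_E + alt = 6371.0 + 1886.025 = 8257.0250 km = 8.257025e+06 m
v = sqrt(mu/r) = sqrt(3.986e14 / 8.257025e+06) = 6947.9526 m/s = 6.9480 km/s

6.9480 km/s


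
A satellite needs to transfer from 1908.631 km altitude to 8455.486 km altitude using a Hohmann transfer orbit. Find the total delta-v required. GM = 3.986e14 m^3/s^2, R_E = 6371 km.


r1 = 8279.6310 km = 8.279631e+06 m
r2 = 14826.4860 km = 1.4826486e+07 m
dv1 = sqrt(mu/r1)*(sqrt(2*r2/(r1+r2)) - 1) = 921.7424 m/s
dv2 = sqrt(mu/r2)*(1 - sqrt(2*r1/(r1+r2))) = 795.5953 m/s
total dv = |dv1| + |dv2| = 921.7424 + 795.5953 = 1717.3376 m/s = 1.7173 km/s

1.7173 km/s


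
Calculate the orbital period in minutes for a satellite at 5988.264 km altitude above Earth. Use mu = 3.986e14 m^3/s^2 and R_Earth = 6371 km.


r = 12359.2640 km = 1.2359264e+07 m
T = 2*pi*sqrt(r^3/mu) = 2*pi*sqrt(1.887895e+21 / 3.986e14)
T = 13674.1436 s = 227.9024 min

227.9024 minutes


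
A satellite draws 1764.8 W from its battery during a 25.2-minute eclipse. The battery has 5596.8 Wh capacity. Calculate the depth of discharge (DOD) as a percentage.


E_used = P * t / 60 = 1764.8 * 25.2 / 60 = 741.2160 Wh
DOD = E_used / E_total * 100 = 741.2160 / 5596.8 * 100
DOD = 13.2436 %

13.2436 %


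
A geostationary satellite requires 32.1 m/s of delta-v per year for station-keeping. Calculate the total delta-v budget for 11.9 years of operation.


dV = rate * years = 32.1 * 11.9
dV = 381.9900 m/s

381.9900 m/s


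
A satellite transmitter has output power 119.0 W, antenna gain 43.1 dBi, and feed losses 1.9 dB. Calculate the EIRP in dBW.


Pt = 119.0 W = 20.7555 dBW
EIRP = Pt_dBW + Gt - losses = 20.7555 + 43.1 - 1.9 = 61.9555 dBW

61.9555 dBW


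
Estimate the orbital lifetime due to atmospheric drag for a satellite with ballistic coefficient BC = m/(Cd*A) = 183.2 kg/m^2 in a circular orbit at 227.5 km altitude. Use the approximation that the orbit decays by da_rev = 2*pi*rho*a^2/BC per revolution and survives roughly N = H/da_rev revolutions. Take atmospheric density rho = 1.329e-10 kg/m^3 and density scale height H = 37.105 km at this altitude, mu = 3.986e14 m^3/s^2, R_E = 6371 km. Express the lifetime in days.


a = R_E + alt = 6598.5000 km = 6.5985e+06 m
da_rev = 2*pi*rho*a^2/BC = 2*pi*1.329e-10*(6.5985e+06)^2/183.2 = 198.458554 m per revolution
N = H/da_rev = 37105.0000 m / 198.458554 m = 186.9660 revolutions
P = 2*pi*sqrt(a^3/mu) = 5334.3198 s
lifetime = N*P = 186.9660 * 5334.3198 = 997336.3925 s = 11.5432 days

11.5432 days


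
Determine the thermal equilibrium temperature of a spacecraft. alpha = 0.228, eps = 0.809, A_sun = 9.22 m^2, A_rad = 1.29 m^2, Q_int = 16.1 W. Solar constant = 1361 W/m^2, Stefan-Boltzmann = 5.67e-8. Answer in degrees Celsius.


Numerator = alpha*S*A_sun + Q_int = 0.228*1361*9.22 + 16.1 = 2877.1398 W
Denominator = eps*sigma*A_rad = 0.809*5.67e-8*1.29 = 5.9172687e-08 W/K^4
T^4 = 4.8622767e+10 K^4
T = 469.5804 K = 196.4304 C

196.4304 degrees Celsius


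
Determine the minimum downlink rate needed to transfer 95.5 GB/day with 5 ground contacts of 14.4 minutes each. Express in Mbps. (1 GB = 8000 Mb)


total contact time = 5 * 14.4 * 60 = 4320.0000 s
data = 95.5 GB = 764000.0000 Mb
rate = 764000.0000 / 4320.0000 = 176.8519 Mbps

176.8519 Mbps


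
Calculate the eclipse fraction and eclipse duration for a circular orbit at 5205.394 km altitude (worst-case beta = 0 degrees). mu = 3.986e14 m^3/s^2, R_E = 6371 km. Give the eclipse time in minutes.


r = 11576.3940 km
T = 206.5951 min
Eclipse fraction = arcsin(R_E/r)/pi = arcsin(6371.0000/11576.3940)/pi
= arcsin(0.5503441)/pi = 0.1855035
Eclipse duration = 0.1855035 * 206.5951 = 38.3241 min

38.3241 minutes


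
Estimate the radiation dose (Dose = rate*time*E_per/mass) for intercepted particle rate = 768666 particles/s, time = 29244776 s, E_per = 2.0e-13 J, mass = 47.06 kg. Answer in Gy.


Total energy deposited = rate * time * E_per
  = 768666 * 29244776 * 2.0e-13 = 4.4959 J
Dose = E_total / mass = 4.4959 / 47.06
Dose = 0.09553534 Gy

0.0955 Gy


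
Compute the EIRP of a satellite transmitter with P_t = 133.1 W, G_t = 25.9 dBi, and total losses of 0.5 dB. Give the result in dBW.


Pt = 133.1 W = 21.2418 dBW
EIRP = Pt_dBW + Gt - losses = 21.2418 + 25.9 - 0.5 = 46.6418 dBW

46.6418 dBW


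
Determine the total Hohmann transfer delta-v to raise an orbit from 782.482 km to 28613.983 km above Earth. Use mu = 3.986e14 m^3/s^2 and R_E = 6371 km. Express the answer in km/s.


r1 = 7153.4820 km = 7.153482e+06 m
r2 = 34984.9830 km = 3.4984983e+07 m
dv1 = sqrt(mu/r1)*(sqrt(2*r2/(r1+r2)) - 1) = 2154.2637 m/s
dv2 = sqrt(mu/r2)*(1 - sqrt(2*r1/(r1+r2))) = 1408.6109 m/s
total dv = |dv1| + |dv2| = 2154.2637 + 1408.6109 = 3562.8746 m/s = 3.5629 km/s

3.5629 km/s


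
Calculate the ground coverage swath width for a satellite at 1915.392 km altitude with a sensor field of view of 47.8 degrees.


FOV = 47.8 deg = 0.8342674 rad
swath = 2 * alt * tan(FOV/2) = 2 * 1915.392 * tan(0.4171337)
swath = 2 * 1915.392 * 0.443139
swath = 1697.5698 km

1697.5698 km


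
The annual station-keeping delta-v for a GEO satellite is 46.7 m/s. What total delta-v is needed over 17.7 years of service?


dV = rate * years = 46.7 * 17.7
dV = 826.5900 m/s

826.5900 m/s


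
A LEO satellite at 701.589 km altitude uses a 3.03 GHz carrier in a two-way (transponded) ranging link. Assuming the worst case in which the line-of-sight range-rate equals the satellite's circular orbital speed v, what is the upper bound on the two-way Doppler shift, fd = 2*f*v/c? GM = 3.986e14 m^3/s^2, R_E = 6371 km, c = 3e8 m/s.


r = 7.072589e+06 m
v = sqrt(mu/r) = 7507.2251 m/s (worst-case radial velocity)
f = 3.03 GHz = 3.03e+09 Hz
fd = 2*f*v/c = 2*3.03e+09*7507.2251/3.0e+08
fd = 151645.9465 Hz

151645.9465 Hz


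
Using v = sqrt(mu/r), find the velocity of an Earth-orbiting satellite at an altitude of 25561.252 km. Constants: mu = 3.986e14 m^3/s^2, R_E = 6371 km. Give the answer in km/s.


r = R_E + alt = 6371.0 + 25561.252 = 31932.2520 km = 3.1932252e+07 m
v = sqrt(mu/r) = sqrt(3.986e14 / 3.1932252e+07) = 3533.0833 m/s = 3.5331 km/s

3.5331 km/s


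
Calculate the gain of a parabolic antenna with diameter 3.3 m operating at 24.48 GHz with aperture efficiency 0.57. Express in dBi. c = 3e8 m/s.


lambda = c/f = 3e8 / 2.448e+10 = 0.0122549 m
G = eta*(pi*D/lambda)^2 = 0.57*(pi*3.3/0.0122549)^2
G = 407927.3258 (linear)
G = 10*log10(407927.3258) = 56.1058 dBi

56.1058 dBi


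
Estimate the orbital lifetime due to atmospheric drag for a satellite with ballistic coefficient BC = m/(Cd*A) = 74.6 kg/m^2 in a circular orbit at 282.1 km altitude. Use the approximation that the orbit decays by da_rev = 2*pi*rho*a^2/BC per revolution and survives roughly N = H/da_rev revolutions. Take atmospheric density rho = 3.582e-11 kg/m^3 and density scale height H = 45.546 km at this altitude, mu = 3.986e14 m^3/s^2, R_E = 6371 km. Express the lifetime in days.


a = R_E + alt = 6653.1000 km = 6.6531e+06 m
da_rev = 2*pi*rho*a^2/BC = 2*pi*3.582e-11*(6.6531e+06)^2/74.6 = 133.541031 m per revolution
N = H/da_rev = 45546.0000 m / 133.541031 m = 341.0637 revolutions
P = 2*pi*sqrt(a^3/mu) = 5400.6657 s
lifetime = N*P = 341.0637 * 5400.6657 = 1.8419711e+06 s = 21.3191 days

21.3191 days
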